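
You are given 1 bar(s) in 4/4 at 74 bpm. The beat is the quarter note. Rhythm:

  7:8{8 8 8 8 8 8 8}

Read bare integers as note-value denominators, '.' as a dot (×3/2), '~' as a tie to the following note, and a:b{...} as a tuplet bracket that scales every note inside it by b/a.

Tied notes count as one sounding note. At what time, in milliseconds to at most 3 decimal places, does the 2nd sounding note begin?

note 2 onset = 4/7b = 463.32ms

1. 0.0ms @ 0 + 463.32ms (4/7)
2. 463.32ms @ 4/7 + 463.32ms (4/7)
3. 926.641ms @ 8/7 + 463.32ms (4/7)
4. 1389.961ms @ 12/7 + 463.32ms (4/7)
5. 1853.282ms @ 16/7 + 463.32ms (4/7)
6. 2316.602ms @ 20/7 + 463.32ms (4/7)
7. 2779.923ms @ 24/7 + 463.32ms (4/7)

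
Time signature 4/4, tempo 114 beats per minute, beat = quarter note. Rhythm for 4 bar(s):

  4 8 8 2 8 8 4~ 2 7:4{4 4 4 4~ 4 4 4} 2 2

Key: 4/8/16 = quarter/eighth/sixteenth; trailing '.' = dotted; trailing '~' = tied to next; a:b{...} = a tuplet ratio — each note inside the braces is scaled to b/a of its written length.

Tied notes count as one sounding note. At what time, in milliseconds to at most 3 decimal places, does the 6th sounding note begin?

note 6 onset = 9/2b = 2368.421ms

1. 0.0ms @ 0 + 526.316ms (1)
2. 526.316ms @ 1 + 263.158ms (1/2)
3. 789.474ms @ 3/2 + 263.158ms (1/2)
4. 1052.632ms @ 2 + 1052.632ms (2)
5. 2105.263ms @ 4 + 263.158ms (1/2)
6. 2368.421ms @ 9/2 + 263.158ms (1/2)
7. 2631.579ms @ 5 + 1578.947ms (3)
8. 4210.526ms @ 8 + 300.752ms (4/7)
9. 4511.278ms @ 60/7 + 300.752ms (4/7)
10. 4812.03ms @ 64/7 + 300.752ms (4/7)
11. 5112.782ms @ 68/7 + 601.504ms (8/7)
12. 5714.286ms @ 76/7 + 300.752ms (4/7)
13. 6015.038ms @ 80/7 + 300.752ms (4/7)
14. 6315.789ms @ 12 + 1052.632ms (2)
15. 7368.421ms @ 14 + 1052.632ms (2)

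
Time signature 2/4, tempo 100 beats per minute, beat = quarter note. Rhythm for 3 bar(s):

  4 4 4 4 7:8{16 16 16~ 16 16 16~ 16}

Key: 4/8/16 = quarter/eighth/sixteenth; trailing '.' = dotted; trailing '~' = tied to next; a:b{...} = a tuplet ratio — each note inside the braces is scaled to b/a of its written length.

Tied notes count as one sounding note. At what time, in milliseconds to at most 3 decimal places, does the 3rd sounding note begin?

note 3 onset = 2b = 1200.0ms

1. 0.0ms @ 0 + 600.0ms (1)
2. 600.0ms @ 1 + 600.0ms (1)
3. 1200.0ms @ 2 + 600.0ms (1)
4. 1800.0ms @ 3 + 600.0ms (1)
5. 2400.0ms @ 4 + 171.429ms (2/7)
6. 2571.429ms @ 30/7 + 171.429ms (2/7)
7. 2742.857ms @ 32/7 + 342.857ms (4/7)
8. 3085.714ms @ 36/7 + 171.429ms (2/7)
9. 3257.143ms @ 38/7 + 342.857ms (4/7)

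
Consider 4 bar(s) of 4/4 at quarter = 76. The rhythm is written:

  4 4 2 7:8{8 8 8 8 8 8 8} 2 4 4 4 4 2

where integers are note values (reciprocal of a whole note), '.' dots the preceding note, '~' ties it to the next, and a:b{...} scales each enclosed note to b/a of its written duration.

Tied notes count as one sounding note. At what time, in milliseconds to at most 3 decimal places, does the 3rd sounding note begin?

note 3 onset = 2b = 1578.947ms

1. 0.0ms @ 0 + 789.474ms (1)
2. 789.474ms @ 1 + 789.474ms (1)
3. 1578.947ms @ 2 + 1578.947ms (2)
4. 3157.895ms @ 4 + 451.128ms (4/7)
5. 3609.023ms @ 32/7 + 451.128ms (4/7)
6. 4060.15ms @ 36/7 + 451.128ms (4/7)
7. 4511.278ms @ 40/7 + 451.128ms (4/7)
8. 4962.406ms @ 44/7 + 451.128ms (4/7)
9. 5413.534ms @ 48/7 + 451.128ms (4/7)
10. 5864.662ms @ 52/7 + 451.128ms (4/7)
11. 6315.789ms @ 8 + 1578.947ms (2)
12. 7894.737ms @ 10 + 789.474ms (1)
13. 8684.211ms @ 11 + 789.474ms (1)
14. 9473.684ms @ 12 + 789.474ms (1)
15. 10263.158ms @ 13 + 789.474ms (1)
16. 11052.632ms @ 14 + 1578.947ms (2)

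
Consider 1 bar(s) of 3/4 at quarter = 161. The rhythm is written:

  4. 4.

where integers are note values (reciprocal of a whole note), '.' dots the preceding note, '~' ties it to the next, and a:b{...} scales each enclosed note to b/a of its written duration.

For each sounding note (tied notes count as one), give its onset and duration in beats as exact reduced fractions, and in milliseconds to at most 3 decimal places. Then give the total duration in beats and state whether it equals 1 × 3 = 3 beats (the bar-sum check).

1) 0.0ms=0b +559.006ms=3/2b
2) 559.006ms=3/2b +559.006ms=3/2b
Σ=3b of 3 (161bpm 3/4) — PASS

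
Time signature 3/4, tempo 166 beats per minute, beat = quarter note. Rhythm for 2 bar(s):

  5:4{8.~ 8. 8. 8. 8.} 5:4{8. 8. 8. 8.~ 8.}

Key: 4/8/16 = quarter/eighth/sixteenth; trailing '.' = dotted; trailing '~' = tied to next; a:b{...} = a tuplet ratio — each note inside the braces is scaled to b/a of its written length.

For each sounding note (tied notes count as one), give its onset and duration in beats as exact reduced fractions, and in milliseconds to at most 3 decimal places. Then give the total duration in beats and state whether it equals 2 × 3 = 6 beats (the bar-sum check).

1) 0.0ms=0b +433.735ms=6/5b
2) 433.735ms=6/5b +216.867ms=3/5b
3) 650.602ms=9/5b +216.867ms=3/5b
4) 867.47ms=12/5b +216.867ms=3/5b
5) 1084.337ms=3b +216.867ms=3/5b
6) 1301.205ms=18/5b +216.867ms=3/5b
7) 1518.072ms=21/5b +216.867ms=3/5b
8) 1734.94ms=24/5b +433.735ms=6/5b
Σ=6b of 6 (166bpm 3/4) — PASS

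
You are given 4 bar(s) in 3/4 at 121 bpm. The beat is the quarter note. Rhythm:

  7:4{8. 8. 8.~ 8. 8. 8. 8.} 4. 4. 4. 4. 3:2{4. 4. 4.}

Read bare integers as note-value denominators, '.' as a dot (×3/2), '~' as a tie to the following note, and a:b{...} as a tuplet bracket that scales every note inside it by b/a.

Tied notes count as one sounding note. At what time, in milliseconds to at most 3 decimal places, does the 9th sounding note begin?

note 9 onset = 6b = 2975.207ms

1. 0.0ms @ 0 + 212.515ms (3/7)
2. 212.515ms @ 3/7 + 212.515ms (3/7)
3. 425.03ms @ 6/7 + 425.03ms (6/7)
4. 850.059ms @ 12/7 + 212.515ms (3/7)
5. 1062.574ms @ 15/7 + 212.515ms (3/7)
6. 1275.089ms @ 18/7 + 212.515ms (3/7)
7. 1487.603ms @ 3 + 743.802ms (3/2)
8. 2231.405ms @ 9/2 + 743.802ms (3/2)
9. 2975.207ms @ 6 + 743.802ms (3/2)
10. 3719.008ms @ 15/2 + 743.802ms (3/2)
11. 4462.81ms @ 9 + 495.868ms (1)
12. 4958.678ms @ 10 + 495.868ms (1)
13. 5454.545ms @ 11 + 495.868ms (1)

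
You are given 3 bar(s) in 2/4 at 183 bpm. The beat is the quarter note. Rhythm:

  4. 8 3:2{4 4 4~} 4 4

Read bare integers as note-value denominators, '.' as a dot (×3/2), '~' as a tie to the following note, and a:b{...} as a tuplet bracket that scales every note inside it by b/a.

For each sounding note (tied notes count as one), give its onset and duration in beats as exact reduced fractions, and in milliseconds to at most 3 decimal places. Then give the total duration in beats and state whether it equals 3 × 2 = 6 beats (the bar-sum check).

1) 0.0ms=0b +491.803ms=3/2b
2) 491.803ms=3/2b +163.934ms=1/2b
3) 655.738ms=2b +218.579ms=2/3b
4) 874.317ms=8/3b +218.579ms=2/3b
5) 1092.896ms=10/3b +546.448ms=5/3b
6) 1639.344ms=5b +327.869ms=1b
Σ=6b of 6 (183bpm 2/4) — PASS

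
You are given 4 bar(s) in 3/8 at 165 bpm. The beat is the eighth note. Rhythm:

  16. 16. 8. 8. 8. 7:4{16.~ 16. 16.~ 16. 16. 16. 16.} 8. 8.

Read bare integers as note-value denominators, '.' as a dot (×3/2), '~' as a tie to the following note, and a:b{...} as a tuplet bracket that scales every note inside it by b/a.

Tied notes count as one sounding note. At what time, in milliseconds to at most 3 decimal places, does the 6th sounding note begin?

note 6 onset = 6b = 2181.818ms

1. 0.0ms @ 0 + 272.727ms (3/4)
2. 272.727ms @ 3/4 + 272.727ms (3/4)
3. 545.455ms @ 3/2 + 545.455ms (3/2)
4. 1090.909ms @ 3 + 545.455ms (3/2)
5. 1636.364ms @ 9/2 + 545.455ms (3/2)
6. 2181.818ms @ 6 + 311.688ms (6/7)
7. 2493.506ms @ 48/7 + 311.688ms (6/7)
8. 2805.195ms @ 54/7 + 155.844ms (3/7)
9. 2961.039ms @ 57/7 + 155.844ms (3/7)
10. 3116.883ms @ 60/7 + 155.844ms (3/7)
11. 3272.727ms @ 9 + 545.455ms (3/2)
12. 3818.182ms @ 21/2 + 545.455ms (3/2)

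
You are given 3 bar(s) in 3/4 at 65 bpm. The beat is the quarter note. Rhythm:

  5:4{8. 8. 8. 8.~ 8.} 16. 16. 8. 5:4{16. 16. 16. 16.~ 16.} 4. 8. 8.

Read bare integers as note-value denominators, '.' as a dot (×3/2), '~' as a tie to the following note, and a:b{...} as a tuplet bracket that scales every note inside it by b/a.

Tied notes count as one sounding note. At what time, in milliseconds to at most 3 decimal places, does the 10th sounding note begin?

note 10 onset = 51/10b = 4707.692ms

1. 0.0ms @ 0 + 553.846ms (3/5)
2. 553.846ms @ 3/5 + 553.846ms (3/5)
3. 1107.692ms @ 6/5 + 553.846ms (3/5)
4. 1661.538ms @ 9/5 + 1107.692ms (6/5)
5. 2769.231ms @ 3 + 346.154ms (3/8)
6. 3115.385ms @ 27/8 + 346.154ms (3/8)
7. 3461.538ms @ 15/4 + 692.308ms (3/4)
8. 4153.846ms @ 9/2 + 276.923ms (3/10)
9. 4430.769ms @ 24/5 + 276.923ms (3/10)
10. 4707.692ms @ 51/10 + 276.923ms (3/10)
11. 4984.615ms @ 27/5 + 553.846ms (3/5)
12. 5538.462ms @ 6 + 1384.615ms (3/2)
13. 6923.077ms @ 15/2 + 692.308ms (3/4)
14. 7615.385ms @ 33/4 + 692.308ms (3/4)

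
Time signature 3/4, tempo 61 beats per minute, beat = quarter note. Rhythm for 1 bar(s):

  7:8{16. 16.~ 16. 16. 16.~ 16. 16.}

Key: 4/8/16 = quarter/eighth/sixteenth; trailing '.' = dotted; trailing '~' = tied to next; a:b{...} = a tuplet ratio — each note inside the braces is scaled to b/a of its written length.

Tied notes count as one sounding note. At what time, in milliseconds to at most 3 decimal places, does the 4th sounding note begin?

1. 0.0ms @ 0 + 421.546ms (3/7)
2. 421.546ms @ 3/7 + 843.091ms (6/7)
3. 1264.637ms @ 9/7 + 421.546ms (3/7)
4. 1686.183ms @ 12/7 + 843.091ms (6/7)
5. 2529.274ms @ 18/7 + 421.546ms (3/7)

note 4 onset = 12/7b = 1686.183ms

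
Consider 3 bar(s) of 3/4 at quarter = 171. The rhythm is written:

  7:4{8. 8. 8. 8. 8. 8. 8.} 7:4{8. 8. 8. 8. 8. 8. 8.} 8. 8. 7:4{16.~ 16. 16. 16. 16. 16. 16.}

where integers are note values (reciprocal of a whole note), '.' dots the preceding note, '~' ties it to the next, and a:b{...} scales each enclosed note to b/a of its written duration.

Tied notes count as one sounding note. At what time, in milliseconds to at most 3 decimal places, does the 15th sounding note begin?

1. 0.0ms @ 0 + 150.376ms (3/7)
2. 150.376ms @ 3/7 + 150.376ms (3/7)
3. 300.752ms @ 6/7 + 150.376ms (3/7)
4. 451.128ms @ 9/7 + 150.376ms (3/7)
5. 601.504ms @ 12/7 + 150.376ms (3/7)
6. 751.88ms @ 15/7 + 150.376ms (3/7)
7. 902.256ms @ 18/7 + 150.376ms (3/7)
8. 1052.632ms @ 3 + 150.376ms (3/7)
9. 1203.008ms @ 24/7 + 150.376ms (3/7)
10. 1353.383ms @ 27/7 + 150.376ms (3/7)
11. 1503.759ms @ 30/7 + 150.376ms (3/7)
12. 1654.135ms @ 33/7 + 150.376ms (3/7)
13. 1804.511ms @ 36/7 + 150.376ms (3/7)
14. 1954.887ms @ 39/7 + 150.376ms (3/7)
15. 2105.263ms @ 6 + 263.158ms (3/4)
16. 2368.421ms @ 27/4 + 263.158ms (3/4)
17. 2631.579ms @ 15/2 + 150.376ms (3/7)
18. 2781.955ms @ 111/14 + 75.188ms (3/14)
19. 2857.143ms @ 57/7 + 75.188ms (3/14)
20. 2932.331ms @ 117/14 + 75.188ms (3/14)
21. 3007.519ms @ 60/7 + 75.188ms (3/14)
22. 3082.707ms @ 123/14 + 75.188ms (3/14)

note 15 onset = 6b = 2105.263ms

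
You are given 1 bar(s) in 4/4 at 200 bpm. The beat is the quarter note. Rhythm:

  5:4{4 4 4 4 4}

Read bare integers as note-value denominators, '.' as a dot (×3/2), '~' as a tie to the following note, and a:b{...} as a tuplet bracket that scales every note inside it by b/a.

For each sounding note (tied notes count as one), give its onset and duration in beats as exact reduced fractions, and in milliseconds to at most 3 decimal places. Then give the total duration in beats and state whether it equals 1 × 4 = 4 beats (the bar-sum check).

1) 0.0ms=0b +240.0ms=4/5b
2) 240.0ms=4/5b +240.0ms=4/5b
3) 480.0ms=8/5b +240.0ms=4/5b
4) 720.0ms=12/5b +240.0ms=4/5b
5) 960.0ms=16/5b +240.0ms=4/5b
Σ=4b of 4 (200bpm 4/4) — PASS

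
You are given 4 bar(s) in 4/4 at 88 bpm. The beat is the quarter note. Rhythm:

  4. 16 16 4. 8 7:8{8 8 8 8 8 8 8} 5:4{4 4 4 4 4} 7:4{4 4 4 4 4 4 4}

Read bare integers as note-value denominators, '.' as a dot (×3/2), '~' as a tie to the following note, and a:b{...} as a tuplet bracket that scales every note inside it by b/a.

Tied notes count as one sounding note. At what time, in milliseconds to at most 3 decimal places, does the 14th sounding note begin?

note 14 onset = 44/5b = 6000.0ms

1. 0.0ms @ 0 + 1022.727ms (3/2)
2. 1022.727ms @ 3/2 + 170.455ms (1/4)
3. 1193.182ms @ 7/4 + 170.455ms (1/4)
4. 1363.636ms @ 2 + 1022.727ms (3/2)
5. 2386.364ms @ 7/2 + 340.909ms (1/2)
6. 2727.273ms @ 4 + 389.61ms (4/7)
7. 3116.883ms @ 32/7 + 389.61ms (4/7)
8. 3506.494ms @ 36/7 + 389.61ms (4/7)
9. 3896.104ms @ 40/7 + 389.61ms (4/7)
10. 4285.714ms @ 44/7 + 389.61ms (4/7)
11. 4675.325ms @ 48/7 + 389.61ms (4/7)
12. 5064.935ms @ 52/7 + 389.61ms (4/7)
13. 5454.545ms @ 8 + 545.455ms (4/5)
14. 6000.0ms @ 44/5 + 545.455ms (4/5)
15. 6545.455ms @ 48/5 + 545.455ms (4/5)
16. 7090.909ms @ 52/5 + 545.455ms (4/5)
17. 7636.364ms @ 56/5 + 545.455ms (4/5)
18. 8181.818ms @ 12 + 389.61ms (4/7)
19. 8571.429ms @ 88/7 + 389.61ms (4/7)
20. 8961.039ms @ 92/7 + 389.61ms (4/7)
21. 9350.649ms @ 96/7 + 389.61ms (4/7)
22. 9740.26ms @ 100/7 + 389.61ms (4/7)
23. 10129.87ms @ 104/7 + 389.61ms (4/7)
24. 10519.481ms @ 108/7 + 389.61ms (4/7)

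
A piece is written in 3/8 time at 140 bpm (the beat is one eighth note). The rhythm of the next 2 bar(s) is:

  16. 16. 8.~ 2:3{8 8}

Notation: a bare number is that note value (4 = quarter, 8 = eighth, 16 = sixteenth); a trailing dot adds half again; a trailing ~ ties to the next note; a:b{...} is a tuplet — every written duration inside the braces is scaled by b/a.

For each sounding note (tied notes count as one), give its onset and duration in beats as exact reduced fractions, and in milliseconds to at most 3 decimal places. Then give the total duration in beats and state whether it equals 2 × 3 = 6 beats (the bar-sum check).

1) 0.0ms=0b +321.429ms=3/4b
2) 321.429ms=3/4b +321.429ms=3/4b
3) 642.857ms=3/2b +1285.714ms=3b
4) 1928.571ms=9/2b +642.857ms=3/2b
Σ=6b of 6 (140bpm 3/8) — PASS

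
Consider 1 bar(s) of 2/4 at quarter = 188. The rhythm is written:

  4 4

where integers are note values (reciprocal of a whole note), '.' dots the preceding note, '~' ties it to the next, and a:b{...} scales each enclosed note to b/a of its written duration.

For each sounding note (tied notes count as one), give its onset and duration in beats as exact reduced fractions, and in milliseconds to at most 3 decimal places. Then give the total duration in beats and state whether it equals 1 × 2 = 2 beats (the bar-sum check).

1) 0.0ms=0b +319.149ms=1b
2) 319.149ms=1b +319.149ms=1b
Σ=2b of 2 (188bpm 2/4) — PASS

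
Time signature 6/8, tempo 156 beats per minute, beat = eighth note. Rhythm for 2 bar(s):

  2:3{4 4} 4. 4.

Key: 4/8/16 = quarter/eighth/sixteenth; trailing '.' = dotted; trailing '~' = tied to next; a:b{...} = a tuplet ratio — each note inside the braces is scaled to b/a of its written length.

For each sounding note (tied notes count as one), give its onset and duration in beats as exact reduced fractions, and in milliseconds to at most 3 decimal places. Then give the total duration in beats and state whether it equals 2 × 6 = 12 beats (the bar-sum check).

1) 0.0ms=0b +1153.846ms=3b
2) 1153.846ms=3b +1153.846ms=3b
3) 2307.692ms=6b +1153.846ms=3b
4) 3461.538ms=9b +1153.846ms=3b
Σ=12b of 12 (156bpm 6/8) — PASS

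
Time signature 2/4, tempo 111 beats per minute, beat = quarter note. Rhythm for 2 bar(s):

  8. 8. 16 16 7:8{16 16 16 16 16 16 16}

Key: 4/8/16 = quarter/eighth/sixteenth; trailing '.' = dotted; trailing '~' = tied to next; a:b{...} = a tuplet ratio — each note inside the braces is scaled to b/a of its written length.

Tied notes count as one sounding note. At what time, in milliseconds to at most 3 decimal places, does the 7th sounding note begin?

note 7 onset = 18/7b = 1389.961ms

1. 0.0ms @ 0 + 405.405ms (3/4)
2. 405.405ms @ 3/4 + 405.405ms (3/4)
3. 810.811ms @ 3/2 + 135.135ms (1/4)
4. 945.946ms @ 7/4 + 135.135ms (1/4)
5. 1081.081ms @ 2 + 154.44ms (2/7)
6. 1235.521ms @ 16/7 + 154.44ms (2/7)
7. 1389.961ms @ 18/7 + 154.44ms (2/7)
8. 1544.402ms @ 20/7 + 154.44ms (2/7)
9. 1698.842ms @ 22/7 + 154.44ms (2/7)
10. 1853.282ms @ 24/7 + 154.44ms (2/7)
11. 2007.722ms @ 26/7 + 154.44ms (2/7)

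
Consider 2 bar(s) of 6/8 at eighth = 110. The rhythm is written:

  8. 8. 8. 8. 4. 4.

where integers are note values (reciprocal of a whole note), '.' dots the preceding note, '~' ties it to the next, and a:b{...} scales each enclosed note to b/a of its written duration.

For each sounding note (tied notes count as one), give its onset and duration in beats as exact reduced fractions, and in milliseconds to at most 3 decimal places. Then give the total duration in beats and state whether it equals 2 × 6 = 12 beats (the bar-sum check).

1) 0.0ms=0b +818.182ms=3/2b
2) 818.182ms=3/2b +818.182ms=3/2b
3) 1636.364ms=3b +818.182ms=3/2b
4) 2454.545ms=9/2b +818.182ms=3/2b
5) 3272.727ms=6b +1636.364ms=3b
6) 4909.091ms=9b +1636.364ms=3b
Σ=12b of 12 (110bpm 6/8) — PASS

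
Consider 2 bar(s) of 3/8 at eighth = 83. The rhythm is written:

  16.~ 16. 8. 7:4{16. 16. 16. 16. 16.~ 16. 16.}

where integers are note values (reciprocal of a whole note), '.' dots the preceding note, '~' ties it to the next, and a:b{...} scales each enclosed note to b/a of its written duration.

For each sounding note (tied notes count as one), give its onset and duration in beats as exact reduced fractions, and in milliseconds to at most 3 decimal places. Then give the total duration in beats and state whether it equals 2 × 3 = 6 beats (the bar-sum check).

1) 0.0ms=0b +1084.337ms=3/2b
2) 1084.337ms=3/2b +1084.337ms=3/2b
3) 2168.675ms=3b +309.811ms=3/7b
4) 2478.485ms=24/7b +309.811ms=3/7b
5) 2788.296ms=27/7b +309.811ms=3/7b
6) 3098.107ms=30/7b +309.811ms=3/7b
7) 3407.917ms=33/7b +619.621ms=6/7b
8) 4027.539ms=39/7b +309.811ms=3/7b
Σ=6b of 6 (83bpm 3/8) — PASS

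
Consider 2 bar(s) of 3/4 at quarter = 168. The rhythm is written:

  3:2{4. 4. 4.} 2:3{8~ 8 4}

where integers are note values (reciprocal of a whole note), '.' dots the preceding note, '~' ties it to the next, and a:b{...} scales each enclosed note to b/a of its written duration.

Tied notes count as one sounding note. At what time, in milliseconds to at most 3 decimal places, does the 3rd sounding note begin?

note 3 onset = 2b = 714.286ms

1. 0.0ms @ 0 + 357.143ms (1)
2. 357.143ms @ 1 + 357.143ms (1)
3. 714.286ms @ 2 + 357.143ms (1)
4. 1071.429ms @ 3 + 535.714ms (3/2)
5. 1607.143ms @ 9/2 + 535.714ms (3/2)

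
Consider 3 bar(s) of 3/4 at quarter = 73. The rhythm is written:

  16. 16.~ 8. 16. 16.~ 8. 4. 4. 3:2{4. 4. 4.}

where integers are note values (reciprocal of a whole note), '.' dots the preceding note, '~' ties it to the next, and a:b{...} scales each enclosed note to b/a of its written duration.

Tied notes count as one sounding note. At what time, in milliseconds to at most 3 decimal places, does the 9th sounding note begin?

note 9 onset = 8b = 6575.342ms

1. 0.0ms @ 0 + 308.219ms (3/8)
2. 308.219ms @ 3/8 + 924.658ms (9/8)
3. 1232.877ms @ 3/2 + 308.219ms (3/8)
4. 1541.096ms @ 15/8 + 924.658ms (9/8)
5. 2465.753ms @ 3 + 1232.877ms (3/2)
6. 3698.63ms @ 9/2 + 1232.877ms (3/2)
7. 4931.507ms @ 6 + 821.918ms (1)
8. 5753.425ms @ 7 + 821.918ms (1)
9. 6575.342ms @ 8 + 821.918ms (1)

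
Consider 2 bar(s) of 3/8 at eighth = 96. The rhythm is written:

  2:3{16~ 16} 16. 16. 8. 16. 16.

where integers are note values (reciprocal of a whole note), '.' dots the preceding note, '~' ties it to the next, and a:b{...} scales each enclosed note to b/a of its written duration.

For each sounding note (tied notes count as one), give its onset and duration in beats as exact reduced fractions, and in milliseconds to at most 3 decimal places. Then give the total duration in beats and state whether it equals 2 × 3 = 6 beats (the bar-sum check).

1) 0.0ms=0b +937.5ms=3/2b
2) 937.5ms=3/2b +468.75ms=3/4b
3) 1406.25ms=9/4b +468.75ms=3/4b
4) 1875.0ms=3b +937.5ms=3/2b
5) 2812.5ms=9/2b +468.75ms=3/4b
6) 3281.25ms=21/4b +468.75ms=3/4b
Σ=6b of 6 (96bpm 3/8) — PASS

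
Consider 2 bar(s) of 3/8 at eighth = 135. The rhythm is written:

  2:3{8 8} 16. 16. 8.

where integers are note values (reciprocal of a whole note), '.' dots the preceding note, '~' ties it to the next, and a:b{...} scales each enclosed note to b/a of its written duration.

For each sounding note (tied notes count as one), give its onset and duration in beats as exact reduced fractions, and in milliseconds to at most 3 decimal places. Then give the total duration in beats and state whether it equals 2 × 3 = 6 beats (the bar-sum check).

1) 0.0ms=0b +666.667ms=3/2b
2) 666.667ms=3/2b +666.667ms=3/2b
3) 1333.333ms=3b +333.333ms=3/4b
4) 1666.667ms=15/4b +333.333ms=3/4b
5) 2000.0ms=9/2b +666.667ms=3/2b
Σ=6b of 6 (135bpm 3/8) — PASS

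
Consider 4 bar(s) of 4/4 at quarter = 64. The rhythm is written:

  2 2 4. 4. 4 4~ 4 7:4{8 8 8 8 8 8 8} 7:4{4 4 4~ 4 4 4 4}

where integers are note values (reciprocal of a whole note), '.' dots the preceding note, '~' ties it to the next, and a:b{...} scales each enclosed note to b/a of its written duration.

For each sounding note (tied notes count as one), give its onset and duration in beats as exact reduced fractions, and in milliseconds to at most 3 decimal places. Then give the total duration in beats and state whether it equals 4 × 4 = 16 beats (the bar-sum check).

1) 0.0ms=0b +1875.0ms=2b
2) 1875.0ms=2b +1875.0ms=2b
3) 3750.0ms=4b +1406.25ms=3/2b
4) 5156.25ms=11/2b +1406.25ms=3/2b
5) 6562.5ms=7b +937.5ms=1b
6) 7500.0ms=8b +1875.0ms=2b
7) 9375.0ms=10b +267.857ms=2/7b
8) 9642.857ms=72/7b +267.857ms=2/7b
9) 9910.714ms=74/7b +267.857ms=2/7b
10) 10178.571ms=76/7b +267.857ms=2/7b
11) 10446.429ms=78/7b +267.857ms=2/7b
12) 10714.286ms=80/7b +267.857ms=2/7b
13) 10982.143ms=82/7b +267.857ms=2/7b
14) 11250.0ms=12b +535.714ms=4/7b
15) 11785.714ms=88/7b +535.714ms=4/7b
16) 12321.429ms=92/7b +1071.429ms=8/7b
17) 13392.857ms=100/7b +535.714ms=4/7b
18) 13928.571ms=104/7b +535.714ms=4/7b
19) 14464.286ms=108/7b +535.714ms=4/7b
Σ=16b of 16 (64bpm 4/4) — PASS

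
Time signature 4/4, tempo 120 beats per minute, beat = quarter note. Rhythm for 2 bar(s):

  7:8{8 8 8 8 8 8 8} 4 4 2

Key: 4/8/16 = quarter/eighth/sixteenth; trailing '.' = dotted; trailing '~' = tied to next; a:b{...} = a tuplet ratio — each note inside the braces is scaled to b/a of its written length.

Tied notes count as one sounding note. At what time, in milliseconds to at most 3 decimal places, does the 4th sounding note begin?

1. 0.0ms @ 0 + 285.714ms (4/7)
2. 285.714ms @ 4/7 + 285.714ms (4/7)
3. 571.429ms @ 8/7 + 285.714ms (4/7)
4. 857.143ms @ 12/7 + 285.714ms (4/7)
5. 1142.857ms @ 16/7 + 285.714ms (4/7)
6. 1428.571ms @ 20/7 + 285.714ms (4/7)
7. 1714.286ms @ 24/7 + 285.714ms (4/7)
8. 2000.0ms @ 4 + 500.0ms (1)
9. 2500.0ms @ 5 + 500.0ms (1)
10. 3000.0ms @ 6 + 1000.0ms (2)

note 4 onset = 12/7b = 857.143ms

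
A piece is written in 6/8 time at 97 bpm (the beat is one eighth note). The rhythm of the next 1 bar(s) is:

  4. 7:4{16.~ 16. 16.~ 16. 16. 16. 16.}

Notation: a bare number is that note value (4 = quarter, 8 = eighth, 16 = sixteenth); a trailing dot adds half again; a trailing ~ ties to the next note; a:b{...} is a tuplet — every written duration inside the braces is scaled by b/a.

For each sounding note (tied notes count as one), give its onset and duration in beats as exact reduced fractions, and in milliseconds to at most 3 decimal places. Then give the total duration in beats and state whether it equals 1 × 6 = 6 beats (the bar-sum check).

1) 0.0ms=0b +1855.67ms=3b
2) 1855.67ms=3b +530.191ms=6/7b
3) 2385.862ms=27/7b +530.191ms=6/7b
4) 2916.053ms=33/7b +265.096ms=3/7b
5) 3181.149ms=36/7b +265.096ms=3/7b
6) 3446.244ms=39/7b +265.096ms=3/7b
Σ=6b of 6 (97bpm 6/8) — PASS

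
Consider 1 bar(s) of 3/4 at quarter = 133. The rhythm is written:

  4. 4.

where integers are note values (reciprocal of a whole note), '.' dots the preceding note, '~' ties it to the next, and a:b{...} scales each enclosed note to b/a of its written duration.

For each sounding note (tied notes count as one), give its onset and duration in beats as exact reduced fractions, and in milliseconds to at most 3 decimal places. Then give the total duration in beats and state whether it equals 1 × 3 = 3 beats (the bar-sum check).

1) 0.0ms=0b +676.692ms=3/2b
2) 676.692ms=3/2b +676.692ms=3/2b
Σ=3b of 3 (133bpm 3/4) — PASS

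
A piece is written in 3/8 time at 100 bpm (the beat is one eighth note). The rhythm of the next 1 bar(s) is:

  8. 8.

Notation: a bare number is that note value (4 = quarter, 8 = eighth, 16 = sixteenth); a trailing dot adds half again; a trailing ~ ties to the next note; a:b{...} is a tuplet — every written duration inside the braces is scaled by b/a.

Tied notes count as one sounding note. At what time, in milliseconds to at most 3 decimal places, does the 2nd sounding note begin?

note 2 onset = 3/2b = 900.0ms

1. 0.0ms @ 0 + 900.0ms (3/2)
2. 900.0ms @ 3/2 + 900.0ms (3/2)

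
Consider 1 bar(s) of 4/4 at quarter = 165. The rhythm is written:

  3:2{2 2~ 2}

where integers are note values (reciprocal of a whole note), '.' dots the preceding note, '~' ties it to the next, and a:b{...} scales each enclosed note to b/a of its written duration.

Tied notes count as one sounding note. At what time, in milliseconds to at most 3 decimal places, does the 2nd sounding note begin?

note 2 onset = 4/3b = 484.848ms

1. 0.0ms @ 0 + 484.848ms (4/3)
2. 484.848ms @ 4/3 + 969.697ms (8/3)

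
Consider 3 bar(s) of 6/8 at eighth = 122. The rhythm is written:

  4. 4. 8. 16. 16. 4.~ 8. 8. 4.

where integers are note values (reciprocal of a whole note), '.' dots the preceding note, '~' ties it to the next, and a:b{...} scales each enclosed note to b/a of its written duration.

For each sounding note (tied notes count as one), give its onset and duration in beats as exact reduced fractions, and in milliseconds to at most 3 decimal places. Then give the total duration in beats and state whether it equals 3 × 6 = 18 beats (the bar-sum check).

1) 0.0ms=0b +1475.41ms=3b
2) 1475.41ms=3b +1475.41ms=3b
3) 2950.82ms=6b +737.705ms=3/2b
4) 3688.525ms=15/2b +368.852ms=3/4b
5) 4057.377ms=33/4b +368.852ms=3/4b
6) 4426.23ms=9b +2213.115ms=9/2b
7) 6639.344ms=27/2b +737.705ms=3/2b
8) 7377.049ms=15b +1475.41ms=3b
Σ=18b of 18 (122bpm 6/8) — PASS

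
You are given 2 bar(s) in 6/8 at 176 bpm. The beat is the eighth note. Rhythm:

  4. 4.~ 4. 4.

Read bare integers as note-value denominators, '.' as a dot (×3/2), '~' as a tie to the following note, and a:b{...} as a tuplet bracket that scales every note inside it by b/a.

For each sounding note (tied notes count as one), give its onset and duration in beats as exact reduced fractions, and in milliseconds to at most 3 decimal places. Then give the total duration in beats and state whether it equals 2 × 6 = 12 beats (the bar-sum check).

1) 0.0ms=0b +1022.727ms=3b
2) 1022.727ms=3b +2045.455ms=6b
3) 3068.182ms=9b +1022.727ms=3b
Σ=12b of 12 (176bpm 6/8) — PASS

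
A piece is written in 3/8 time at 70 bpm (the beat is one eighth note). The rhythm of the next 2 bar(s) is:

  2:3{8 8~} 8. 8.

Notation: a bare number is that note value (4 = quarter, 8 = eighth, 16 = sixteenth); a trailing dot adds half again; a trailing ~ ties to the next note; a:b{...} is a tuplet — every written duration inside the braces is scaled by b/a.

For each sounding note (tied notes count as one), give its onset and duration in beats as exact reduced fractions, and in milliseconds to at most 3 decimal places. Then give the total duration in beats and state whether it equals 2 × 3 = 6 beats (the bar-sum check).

1) 0.0ms=0b +1285.714ms=3/2b
2) 1285.714ms=3/2b +2571.429ms=3b
3) 3857.143ms=9/2b +1285.714ms=3/2b
Σ=6b of 6 (70bpm 3/8) — PASS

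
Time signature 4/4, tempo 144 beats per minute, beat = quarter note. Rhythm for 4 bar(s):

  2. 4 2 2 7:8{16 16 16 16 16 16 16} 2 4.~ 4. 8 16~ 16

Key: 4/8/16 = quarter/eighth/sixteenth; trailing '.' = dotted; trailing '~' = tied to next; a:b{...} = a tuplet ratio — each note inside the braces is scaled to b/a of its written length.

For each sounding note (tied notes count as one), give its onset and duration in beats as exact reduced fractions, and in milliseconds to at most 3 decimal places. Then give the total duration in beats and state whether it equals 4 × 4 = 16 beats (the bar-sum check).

1) 0.0ms=0b +1250.0ms=3b
2) 1250.0ms=3b +416.667ms=1b
3) 1666.667ms=4b +833.333ms=2b
4) 2500.0ms=6b +833.333ms=2b
5) 3333.333ms=8b +119.048ms=2/7b
6) 3452.381ms=58/7b +119.048ms=2/7b
7) 3571.429ms=60/7b +119.048ms=2/7b
8) 3690.476ms=62/7b +119.048ms=2/7b
9) 3809.524ms=64/7b +119.048ms=2/7b
10) 3928.571ms=66/7b +119.048ms=2/7b
11) 4047.619ms=68/7b +119.048ms=2/7b
12) 4166.667ms=10b +833.333ms=2b
13) 5000.0ms=12b +1250.0ms=3b
14) 6250.0ms=15b +208.333ms=1/2b
15) 6458.333ms=31/2b +208.333ms=1/2b
Σ=16b of 16 (144bpm 4/4) — PASS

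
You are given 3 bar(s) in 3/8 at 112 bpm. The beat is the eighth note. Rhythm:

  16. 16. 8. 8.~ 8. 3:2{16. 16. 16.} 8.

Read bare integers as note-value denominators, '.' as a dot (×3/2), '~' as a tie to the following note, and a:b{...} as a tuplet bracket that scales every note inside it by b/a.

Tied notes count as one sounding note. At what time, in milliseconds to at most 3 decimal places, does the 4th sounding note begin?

1. 0.0ms @ 0 + 401.786ms (3/4)
2. 401.786ms @ 3/4 + 401.786ms (3/4)
3. 803.571ms @ 3/2 + 803.571ms (3/2)
4. 1607.143ms @ 3 + 1607.143ms (3)
5. 3214.286ms @ 6 + 267.857ms (1/2)
6. 3482.143ms @ 13/2 + 267.857ms (1/2)
7. 3750.0ms @ 7 + 267.857ms (1/2)
8. 4017.857ms @ 15/2 + 803.571ms (3/2)

note 4 onset = 3b = 1607.143ms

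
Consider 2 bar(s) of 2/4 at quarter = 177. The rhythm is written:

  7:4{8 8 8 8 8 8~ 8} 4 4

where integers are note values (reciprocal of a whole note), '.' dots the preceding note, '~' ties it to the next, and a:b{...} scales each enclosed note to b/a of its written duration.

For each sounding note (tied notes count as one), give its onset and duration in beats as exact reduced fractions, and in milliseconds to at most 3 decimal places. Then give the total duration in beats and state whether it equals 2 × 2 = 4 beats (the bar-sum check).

1) 0.0ms=0b +96.852ms=2/7b
2) 96.852ms=2/7b +96.852ms=2/7b
3) 193.705ms=4/7b +96.852ms=2/7b
4) 290.557ms=6/7b +96.852ms=2/7b
5) 387.409ms=8/7b +96.852ms=2/7b
6) 484.262ms=10/7b +193.705ms=4/7b
7) 677.966ms=2b +338.983ms=1b
8) 1016.949ms=3b +338.983ms=1b
Σ=4b of 4 (177bpm 2/4) — PASS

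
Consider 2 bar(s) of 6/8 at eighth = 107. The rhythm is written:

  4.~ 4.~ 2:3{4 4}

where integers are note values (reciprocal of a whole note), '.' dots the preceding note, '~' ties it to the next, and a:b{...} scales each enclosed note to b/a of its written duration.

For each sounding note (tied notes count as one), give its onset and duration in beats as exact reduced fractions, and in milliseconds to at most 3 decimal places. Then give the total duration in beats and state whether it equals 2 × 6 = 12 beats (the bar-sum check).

1) 0.0ms=0b +5046.729ms=9b
2) 5046.729ms=9b +1682.243ms=3b
Σ=12b of 12 (107bpm 6/8) — PASS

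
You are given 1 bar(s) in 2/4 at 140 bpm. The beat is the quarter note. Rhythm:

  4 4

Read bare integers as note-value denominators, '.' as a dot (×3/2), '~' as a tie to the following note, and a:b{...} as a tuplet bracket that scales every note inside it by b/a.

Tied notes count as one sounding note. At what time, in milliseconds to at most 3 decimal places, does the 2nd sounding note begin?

1. 0.0ms @ 0 + 428.571ms (1)
2. 428.571ms @ 1 + 428.571ms (1)

note 2 onset = 1b = 428.571ms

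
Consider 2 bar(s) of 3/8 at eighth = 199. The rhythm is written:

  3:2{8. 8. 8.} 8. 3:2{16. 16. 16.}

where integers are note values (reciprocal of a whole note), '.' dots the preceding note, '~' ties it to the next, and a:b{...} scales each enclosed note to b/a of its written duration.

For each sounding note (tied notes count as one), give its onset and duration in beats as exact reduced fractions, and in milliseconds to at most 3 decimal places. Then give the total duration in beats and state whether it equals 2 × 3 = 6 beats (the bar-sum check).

1) 0.0ms=0b +301.508ms=1b
2) 301.508ms=1b +301.508ms=1b
3) 603.015ms=2b +301.508ms=1b
4) 904.523ms=3b +452.261ms=3/2b
5) 1356.784ms=9/2b +150.754ms=1/2b
6) 1507.538ms=5b +150.754ms=1/2b
7) 1658.291ms=11/2b +150.754ms=1/2b
Σ=6b of 6 (199bpm 3/8) — PASS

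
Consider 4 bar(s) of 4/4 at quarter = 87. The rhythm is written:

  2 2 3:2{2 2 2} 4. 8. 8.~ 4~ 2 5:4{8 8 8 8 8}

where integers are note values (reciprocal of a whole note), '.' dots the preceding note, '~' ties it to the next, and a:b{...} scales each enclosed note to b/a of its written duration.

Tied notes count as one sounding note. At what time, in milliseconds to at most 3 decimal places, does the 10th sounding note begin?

1. 0.0ms @ 0 + 1379.31ms (2)
2. 1379.31ms @ 2 + 1379.31ms (2)
3. 2758.621ms @ 4 + 919.54ms (4/3)
4. 3678.161ms @ 16/3 + 919.54ms (4/3)
5. 4597.701ms @ 20/3 + 919.54ms (4/3)
6. 5517.241ms @ 8 + 1034.483ms (3/2)
7. 6551.724ms @ 19/2 + 517.241ms (3/4)
8. 7068.966ms @ 41/4 + 2586.207ms (15/4)
9. 9655.172ms @ 14 + 275.862ms (2/5)
10. 9931.034ms @ 72/5 + 275.862ms (2/5)
11. 10206.897ms @ 74/5 + 275.862ms (2/5)
12. 10482.759ms @ 76/5 + 275.862ms (2/5)
13. 10758.621ms @ 78/5 + 275.862ms (2/5)

note 10 onset = 72/5b = 9931.034ms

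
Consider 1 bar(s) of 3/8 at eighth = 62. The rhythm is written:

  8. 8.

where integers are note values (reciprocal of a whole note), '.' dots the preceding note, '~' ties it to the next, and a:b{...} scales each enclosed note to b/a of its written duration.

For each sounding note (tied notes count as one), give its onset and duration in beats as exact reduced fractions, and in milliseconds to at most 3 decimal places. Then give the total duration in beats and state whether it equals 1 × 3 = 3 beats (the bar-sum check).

1) 0.0ms=0b +1451.613ms=3/2b
2) 1451.613ms=3/2b +1451.613ms=3/2b
Σ=3b of 3 (62bpm 3/8) — PASS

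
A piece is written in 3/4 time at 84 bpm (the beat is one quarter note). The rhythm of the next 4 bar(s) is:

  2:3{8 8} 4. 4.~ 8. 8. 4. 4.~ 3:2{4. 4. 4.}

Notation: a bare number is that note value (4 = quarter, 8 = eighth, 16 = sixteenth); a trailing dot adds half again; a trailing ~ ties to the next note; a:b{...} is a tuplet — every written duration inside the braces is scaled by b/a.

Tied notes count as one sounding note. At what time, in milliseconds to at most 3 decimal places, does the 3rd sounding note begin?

note 3 onset = 3/2b = 1071.429ms

1. 0.0ms @ 0 + 535.714ms (3/4)
2. 535.714ms @ 3/4 + 535.714ms (3/4)
3. 1071.429ms @ 3/2 + 1071.429ms (3/2)
4. 2142.857ms @ 3 + 1607.143ms (9/4)
5. 3750.0ms @ 21/4 + 535.714ms (3/4)
6. 4285.714ms @ 6 + 1071.429ms (3/2)
7. 5357.143ms @ 15/2 + 1785.714ms (5/2)
8. 7142.857ms @ 10 + 714.286ms (1)
9. 7857.143ms @ 11 + 714.286ms (1)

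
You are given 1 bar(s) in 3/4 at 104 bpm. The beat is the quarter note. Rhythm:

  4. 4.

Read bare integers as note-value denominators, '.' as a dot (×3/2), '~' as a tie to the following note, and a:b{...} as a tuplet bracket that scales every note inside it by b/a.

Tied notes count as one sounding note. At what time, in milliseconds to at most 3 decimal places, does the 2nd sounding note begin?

note 2 onset = 3/2b = 865.385ms

1. 0.0ms @ 0 + 865.385ms (3/2)
2. 865.385ms @ 3/2 + 865.385ms (3/2)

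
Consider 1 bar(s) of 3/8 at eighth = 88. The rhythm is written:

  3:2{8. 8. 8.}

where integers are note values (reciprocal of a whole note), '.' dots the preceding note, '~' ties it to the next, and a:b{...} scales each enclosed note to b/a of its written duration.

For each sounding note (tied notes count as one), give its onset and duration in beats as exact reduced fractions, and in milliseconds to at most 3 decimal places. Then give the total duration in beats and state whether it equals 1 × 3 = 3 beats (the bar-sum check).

1) 0.0ms=0b +681.818ms=1b
2) 681.818ms=1b +681.818ms=1b
3) 1363.636ms=2b +681.818ms=1b
Σ=3b of 3 (88bpm 3/8) — PASS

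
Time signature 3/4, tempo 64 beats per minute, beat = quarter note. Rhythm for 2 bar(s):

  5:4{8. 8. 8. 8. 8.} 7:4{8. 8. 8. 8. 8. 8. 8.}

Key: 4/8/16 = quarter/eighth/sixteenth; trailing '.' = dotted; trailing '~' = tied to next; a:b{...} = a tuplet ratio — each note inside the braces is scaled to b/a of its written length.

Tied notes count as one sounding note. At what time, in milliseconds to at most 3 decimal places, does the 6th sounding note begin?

note 6 onset = 3b = 2812.5ms

1. 0.0ms @ 0 + 562.5ms (3/5)
2. 562.5ms @ 3/5 + 562.5ms (3/5)
3. 1125.0ms @ 6/5 + 562.5ms (3/5)
4. 1687.5ms @ 9/5 + 562.5ms (3/5)
5. 2250.0ms @ 12/5 + 562.5ms (3/5)
6. 2812.5ms @ 3 + 401.786ms (3/7)
7. 3214.286ms @ 24/7 + 401.786ms (3/7)
8. 3616.071ms @ 27/7 + 401.786ms (3/7)
9. 4017.857ms @ 30/7 + 401.786ms (3/7)
10. 4419.643ms @ 33/7 + 401.786ms (3/7)
11. 4821.429ms @ 36/7 + 401.786ms (3/7)
12. 5223.214ms @ 39/7 + 401.786ms (3/7)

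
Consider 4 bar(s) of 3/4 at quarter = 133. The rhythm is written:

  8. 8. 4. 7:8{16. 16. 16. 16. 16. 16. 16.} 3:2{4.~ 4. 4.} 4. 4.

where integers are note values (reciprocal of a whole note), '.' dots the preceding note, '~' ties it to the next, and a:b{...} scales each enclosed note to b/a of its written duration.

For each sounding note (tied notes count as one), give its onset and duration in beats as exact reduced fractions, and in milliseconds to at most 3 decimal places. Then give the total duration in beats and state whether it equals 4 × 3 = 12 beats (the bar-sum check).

1) 0.0ms=0b +338.346ms=3/4b
2) 338.346ms=3/4b +338.346ms=3/4b
3) 676.692ms=3/2b +676.692ms=3/2b
4) 1353.383ms=3b +193.34ms=3/7b
5) 1546.724ms=24/7b +193.34ms=3/7b
6) 1740.064ms=27/7b +193.34ms=3/7b
7) 1933.405ms=30/7b +193.34ms=3/7b
8) 2126.745ms=33/7b +193.34ms=3/7b
9) 2320.086ms=36/7b +193.34ms=3/7b
10) 2513.426ms=39/7b +193.34ms=3/7b
11) 2706.767ms=6b +902.256ms=2b
12) 3609.023ms=8b +451.128ms=1b
13) 4060.15ms=9b +676.692ms=3/2b
14) 4736.842ms=21/2b +676.692ms=3/2b
Σ=12b of 12 (133bpm 3/4) — PASS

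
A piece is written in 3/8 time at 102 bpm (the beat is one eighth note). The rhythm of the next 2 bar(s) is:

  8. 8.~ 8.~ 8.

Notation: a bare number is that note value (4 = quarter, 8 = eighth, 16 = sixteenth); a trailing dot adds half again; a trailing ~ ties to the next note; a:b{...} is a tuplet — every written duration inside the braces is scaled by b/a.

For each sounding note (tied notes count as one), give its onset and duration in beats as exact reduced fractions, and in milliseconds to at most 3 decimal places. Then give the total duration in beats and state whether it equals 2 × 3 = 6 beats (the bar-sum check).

1) 0.0ms=0b +882.353ms=3/2b
2) 882.353ms=3/2b +2647.059ms=9/2b
Σ=6b of 6 (102bpm 3/8) — PASS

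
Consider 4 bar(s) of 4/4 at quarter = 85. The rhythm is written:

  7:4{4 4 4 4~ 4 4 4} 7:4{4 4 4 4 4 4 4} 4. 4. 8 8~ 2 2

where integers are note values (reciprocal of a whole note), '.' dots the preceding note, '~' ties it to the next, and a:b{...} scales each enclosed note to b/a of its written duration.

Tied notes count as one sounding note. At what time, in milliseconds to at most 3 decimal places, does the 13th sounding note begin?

note 13 onset = 52/7b = 5243.697ms

1. 0.0ms @ 0 + 403.361ms (4/7)
2. 403.361ms @ 4/7 + 403.361ms (4/7)
3. 806.723ms @ 8/7 + 403.361ms (4/7)
4. 1210.084ms @ 12/7 + 806.723ms (8/7)
5. 2016.807ms @ 20/7 + 403.361ms (4/7)
6. 2420.168ms @ 24/7 + 403.361ms (4/7)
7. 2823.529ms @ 4 + 403.361ms (4/7)
8. 3226.891ms @ 32/7 + 403.361ms (4/7)
9. 3630.252ms @ 36/7 + 403.361ms (4/7)
10. 4033.613ms @ 40/7 + 403.361ms (4/7)
11. 4436.975ms @ 44/7 + 403.361ms (4/7)
12. 4840.336ms @ 48/7 + 403.361ms (4/7)
13. 5243.697ms @ 52/7 + 403.361ms (4/7)
14. 5647.059ms @ 8 + 1058.824ms (3/2)
15. 6705.882ms @ 19/2 + 1058.824ms (3/2)
16. 7764.706ms @ 11 + 352.941ms (1/2)
17. 8117.647ms @ 23/2 + 1764.706ms (5/2)
18. 9882.353ms @ 14 + 1411.765ms (2)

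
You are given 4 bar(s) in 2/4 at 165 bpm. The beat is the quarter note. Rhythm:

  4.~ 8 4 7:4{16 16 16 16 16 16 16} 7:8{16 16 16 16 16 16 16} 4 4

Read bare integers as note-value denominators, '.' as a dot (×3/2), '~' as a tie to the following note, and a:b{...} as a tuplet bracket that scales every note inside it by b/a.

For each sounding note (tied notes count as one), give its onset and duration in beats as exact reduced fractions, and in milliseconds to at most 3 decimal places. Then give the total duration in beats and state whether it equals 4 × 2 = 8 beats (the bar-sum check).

1) 0.0ms=0b +727.273ms=2b
2) 727.273ms=2b +363.636ms=1b
3) 1090.909ms=3b +51.948ms=1/7b
4) 1142.857ms=22/7b +51.948ms=1/7b
5) 1194.805ms=23/7b +51.948ms=1/7b
6) 1246.753ms=24/7b +51.948ms=1/7b
7) 1298.701ms=25/7b +51.948ms=1/7b
8) 1350.649ms=26/7b +51.948ms=1/7b
9) 1402.597ms=27/7b +51.948ms=1/7b
10) 1454.545ms=4b +103.896ms=2/7b
11) 1558.442ms=30/7b +103.896ms=2/7b
12) 1662.338ms=32/7b +103.896ms=2/7b
13) 1766.234ms=34/7b +103.896ms=2/7b
14) 1870.13ms=36/7b +103.896ms=2/7b
15) 1974.026ms=38/7b +103.896ms=2/7b
16) 2077.922ms=40/7b +103.896ms=2/7b
17) 2181.818ms=6b +363.636ms=1b
18) 2545.455ms=7b +363.636ms=1b
Σ=8b of 8 (165bpm 2/4) — PASS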